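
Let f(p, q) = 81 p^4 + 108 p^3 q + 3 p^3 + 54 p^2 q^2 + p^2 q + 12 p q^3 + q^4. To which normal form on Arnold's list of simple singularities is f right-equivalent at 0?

The Hessian of f at 0 has rank 0. Corank 2; j^3 = p^2*(3*p + q) has shape L^2 M (L != M), so D-series; mu = 5 gives D_5.

D_{5}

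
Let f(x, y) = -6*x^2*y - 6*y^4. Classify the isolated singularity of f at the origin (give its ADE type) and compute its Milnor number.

Type D_5, Milnor number mu = 5.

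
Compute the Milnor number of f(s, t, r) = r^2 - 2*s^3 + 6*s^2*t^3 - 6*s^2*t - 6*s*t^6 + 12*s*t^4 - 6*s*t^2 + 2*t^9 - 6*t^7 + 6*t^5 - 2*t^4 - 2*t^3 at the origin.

The Hessian of f at 0 has rank 1. Corank 2; j^3 = -2*(s + t)^3 is a perfect cube, so E-series; the 4-jet and mu = 6 give E_6.

6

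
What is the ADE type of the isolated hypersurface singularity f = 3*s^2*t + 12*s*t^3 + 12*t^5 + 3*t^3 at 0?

The Hessian of f at 0 has rank 0. Corank 2; j^3 = 3*t*(s^2 + t^2) splits into three distinct lines over C (the quadratic factor has nonzero discriminant), so D_4.

D_{4}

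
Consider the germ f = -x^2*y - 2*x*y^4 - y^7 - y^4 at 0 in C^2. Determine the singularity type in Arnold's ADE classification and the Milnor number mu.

Type D5, Milnor number mu = 5.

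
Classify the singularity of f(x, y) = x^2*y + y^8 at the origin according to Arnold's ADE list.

The Hessian of f at 0 is [[0, 0], [0, 0]] with rank 0, so corank 2. A Groebner basis of the Jacobian ideal J(f) in C{x,y} is {x^2/8 + y^7, x^3, x*y}; counting standard monomials gives mu = 9. Corank 2; j^3 = x^2*y has shape L^2 M (L != M), so D-series; mu = 9 gives D_9.

D_9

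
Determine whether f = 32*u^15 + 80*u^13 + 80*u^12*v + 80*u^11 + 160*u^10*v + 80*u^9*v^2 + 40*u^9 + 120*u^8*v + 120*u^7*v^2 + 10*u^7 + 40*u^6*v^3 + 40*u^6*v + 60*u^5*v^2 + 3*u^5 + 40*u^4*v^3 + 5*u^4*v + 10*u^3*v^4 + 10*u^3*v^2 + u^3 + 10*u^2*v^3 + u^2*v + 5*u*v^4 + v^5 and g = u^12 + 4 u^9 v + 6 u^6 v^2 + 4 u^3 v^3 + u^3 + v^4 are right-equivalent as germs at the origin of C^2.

No.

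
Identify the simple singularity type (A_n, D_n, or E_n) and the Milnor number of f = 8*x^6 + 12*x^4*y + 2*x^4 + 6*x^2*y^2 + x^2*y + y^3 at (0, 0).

The Hessian of f at 0 has rank 0. Corank 2; j^3 = y*(x^2 + y^2) splits into three distinct lines over C (the quadratic factor has nonzero discriminant), so D_4.

Type D4, Milnor number mu = 4.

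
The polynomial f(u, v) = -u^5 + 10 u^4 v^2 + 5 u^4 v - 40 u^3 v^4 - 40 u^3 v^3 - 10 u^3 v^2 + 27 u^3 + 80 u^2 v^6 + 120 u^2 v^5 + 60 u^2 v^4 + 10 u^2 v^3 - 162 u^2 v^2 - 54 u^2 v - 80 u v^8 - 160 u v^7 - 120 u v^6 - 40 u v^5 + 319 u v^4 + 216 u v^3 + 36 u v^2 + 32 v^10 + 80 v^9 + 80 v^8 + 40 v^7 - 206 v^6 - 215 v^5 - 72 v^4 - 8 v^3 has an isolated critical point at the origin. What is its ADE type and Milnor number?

Type E8, Milnor number mu = 8.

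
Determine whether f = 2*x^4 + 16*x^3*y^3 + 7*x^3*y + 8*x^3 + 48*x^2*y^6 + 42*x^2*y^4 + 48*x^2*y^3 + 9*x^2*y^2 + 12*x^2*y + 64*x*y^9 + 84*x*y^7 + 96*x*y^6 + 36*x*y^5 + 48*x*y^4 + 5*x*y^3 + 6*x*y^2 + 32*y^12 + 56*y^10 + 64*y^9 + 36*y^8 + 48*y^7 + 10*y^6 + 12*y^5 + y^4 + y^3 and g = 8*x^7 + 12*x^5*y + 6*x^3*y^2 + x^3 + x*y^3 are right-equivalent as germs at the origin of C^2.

Yes.

The Hessian of f at 0 is [[0, 0], [0, 0]] with rank 0, so corank 2. A Groebner basis of the Jacobian ideal J(f) in C{x,y} is {768*x^2 + 768*x*y + y^4 + 8*y^3 + 192*y^2, x^3 + 36*x^2 + 36*x*y + y^3/2 + 9*y^2, x^2*y - 40*x^2 - 40*x*y - 2*y^3/3 - 10*y^2, 32*x^2 + x*y^2 + 32*x*y + 5*y^3/6 + 8*y^2}; counting standard monomials gives mu = 7. Corank 2; j^3 = (2*x + y)^3 is a perfect cube, so E-series; the 4-jet and mu = 7 give E_7. The Hessian of g at 0 is [[0, 0], [0, 0]] with rank 0, so corank 2. A Groebner basis of the Jacobian ideal J(g) in C{x,y} is {x^3, x*y^2, 3*x^2 + y^3}; counting standard monomials gives mu = 7. Corank 2; j^3 = x^3 is a perfect cube, so E-series; the 4-jet and mu = 7 give E_7. Both have type E_7, hence right-equivalent.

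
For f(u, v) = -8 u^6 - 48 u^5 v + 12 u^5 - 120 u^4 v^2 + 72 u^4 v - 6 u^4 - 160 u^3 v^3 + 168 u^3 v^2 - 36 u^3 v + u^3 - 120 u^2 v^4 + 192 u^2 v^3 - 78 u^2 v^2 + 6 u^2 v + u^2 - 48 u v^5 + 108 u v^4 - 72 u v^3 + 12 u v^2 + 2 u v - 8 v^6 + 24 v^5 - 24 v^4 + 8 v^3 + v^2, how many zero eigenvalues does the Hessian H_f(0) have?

Hessian at 0 has rank 1.

1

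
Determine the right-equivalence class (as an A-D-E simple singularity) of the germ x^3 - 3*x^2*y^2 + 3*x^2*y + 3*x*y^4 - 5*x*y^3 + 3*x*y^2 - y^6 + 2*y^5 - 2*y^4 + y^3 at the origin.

The Hessian of f at 0 has rank 0. Corank 2; j^3 = (x + y)^3 is a perfect cube, so E-series; the 4-jet and mu = 7 give E_7.

E_7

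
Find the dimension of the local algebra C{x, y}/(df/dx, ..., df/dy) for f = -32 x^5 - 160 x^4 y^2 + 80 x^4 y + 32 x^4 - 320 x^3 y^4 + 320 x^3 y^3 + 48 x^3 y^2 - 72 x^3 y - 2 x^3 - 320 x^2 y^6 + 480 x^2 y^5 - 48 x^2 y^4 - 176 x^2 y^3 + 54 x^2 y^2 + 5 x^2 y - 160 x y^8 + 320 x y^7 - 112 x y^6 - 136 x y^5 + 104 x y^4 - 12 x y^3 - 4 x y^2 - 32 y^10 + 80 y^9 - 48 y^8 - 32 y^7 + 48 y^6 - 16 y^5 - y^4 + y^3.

5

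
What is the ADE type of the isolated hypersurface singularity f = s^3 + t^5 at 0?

The Hessian of f at 0 has rank 0. Corank 2; j^3 = s^3 is a perfect cube, so E-series; the 5-jet and mu = 8 give E_8.

E_8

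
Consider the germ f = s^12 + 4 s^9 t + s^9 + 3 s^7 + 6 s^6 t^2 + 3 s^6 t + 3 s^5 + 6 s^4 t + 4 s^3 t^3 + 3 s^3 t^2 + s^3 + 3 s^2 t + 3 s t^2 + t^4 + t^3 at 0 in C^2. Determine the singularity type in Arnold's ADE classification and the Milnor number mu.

Type E_6, Milnor number mu = 6.

The Hessian of f at 0 is [[0, 0], [0, 0]] with rank 0, so corank 2. A Groebner basis of the Jacobian ideal J(f) in C{s,t} is {t^3, s^2 + 2*s*t + t^2}; counting standard monomials gives mu = 6. Corank 2; j^3 = (s + t)^3 is a perfect cube, so E-series; the 4-jet and mu = 6 give E_6.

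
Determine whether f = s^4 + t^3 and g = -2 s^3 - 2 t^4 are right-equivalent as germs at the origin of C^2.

The Hessian of f at 0 is [[0, 0], [0, 0]] with rank 0, so corank 2. A Groebner basis of the Jacobian ideal J(f) in C{s,t} is {s^3, t^2}; counting standard monomials gives mu = 6. Corank 2; j^3 = t^3 is a perfect cube, so E-series; the 4-jet and mu = 6 give E_6. The Hessian of g at 0 is [[0, 0], [0, 0]] with rank 0, so corank 2. A Groebner basis of the Jacobian ideal J(g) in C{s,t} is {t^3, s^2}; counting standard monomials gives mu = 6. Corank 2; j^3 = -2*s^3 is a perfect cube, so E-series; the 4-jet and mu = 6 give E_6. Both have type E_6, hence right-equivalent.

Yes.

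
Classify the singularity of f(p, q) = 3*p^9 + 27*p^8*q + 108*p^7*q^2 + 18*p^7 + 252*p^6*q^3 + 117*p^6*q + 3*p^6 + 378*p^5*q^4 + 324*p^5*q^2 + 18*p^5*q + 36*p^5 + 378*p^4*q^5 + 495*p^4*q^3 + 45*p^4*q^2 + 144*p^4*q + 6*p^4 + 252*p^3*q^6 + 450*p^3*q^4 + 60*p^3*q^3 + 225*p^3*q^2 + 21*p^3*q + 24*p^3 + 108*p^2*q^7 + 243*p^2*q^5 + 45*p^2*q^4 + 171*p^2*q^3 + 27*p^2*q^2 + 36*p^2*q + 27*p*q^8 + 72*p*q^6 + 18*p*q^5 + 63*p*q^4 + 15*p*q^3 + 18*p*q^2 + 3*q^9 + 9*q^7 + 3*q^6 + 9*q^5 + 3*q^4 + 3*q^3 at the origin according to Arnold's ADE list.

The Hessian of f at 0 has rank 0. Corank 2; j^3 = 3*(2*p + q)^3 is a perfect cube, so E-series; the 4-jet and mu = 7 give E_7.

E_{7}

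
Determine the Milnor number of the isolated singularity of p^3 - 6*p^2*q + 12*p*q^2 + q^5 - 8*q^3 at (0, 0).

8

The Hessian of f at 0 has rank 0. Corank 2; j^3 = (p - 2*q)^3 is a perfect cube, so E-series; the 5-jet and mu = 8 give E_8.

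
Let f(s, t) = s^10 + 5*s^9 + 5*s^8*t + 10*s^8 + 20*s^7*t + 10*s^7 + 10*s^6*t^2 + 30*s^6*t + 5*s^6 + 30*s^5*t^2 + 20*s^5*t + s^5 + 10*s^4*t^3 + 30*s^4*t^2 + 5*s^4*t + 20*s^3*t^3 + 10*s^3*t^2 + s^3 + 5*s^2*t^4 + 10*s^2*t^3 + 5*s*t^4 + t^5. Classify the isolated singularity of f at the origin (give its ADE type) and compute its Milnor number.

Type E_{8}, Milnor number mu = 8.

The Hessian of f at 0 has rank 0. Corank 2; j^3 = s^3 is a perfect cube, so E-series; the 5-jet and mu = 8 give E_8.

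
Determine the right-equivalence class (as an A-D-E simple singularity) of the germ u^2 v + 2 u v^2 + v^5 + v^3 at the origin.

D_{6}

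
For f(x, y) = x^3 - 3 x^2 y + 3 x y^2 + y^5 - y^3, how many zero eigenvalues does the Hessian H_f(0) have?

Hessian at 0 has rank 0.

2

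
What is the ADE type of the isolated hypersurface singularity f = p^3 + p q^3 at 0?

The Hessian of f at 0 is [[0, 0], [0, 0]] with rank 0, so corank 2. A Groebner basis of the Jacobian ideal J(f) in C{p,q} is {p^3, p*q^2, 3*p^2 + q^3}; counting standard monomials gives mu = 7. Corank 2; j^3 = p^3 is a perfect cube, so E-series; the 4-jet and mu = 7 give E_7.

E_{7}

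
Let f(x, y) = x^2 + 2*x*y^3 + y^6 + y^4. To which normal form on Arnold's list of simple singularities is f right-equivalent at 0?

The Hessian of f at 0 has rank 1. Corank 1: A-series; mu = 3 gives A_3.

A_3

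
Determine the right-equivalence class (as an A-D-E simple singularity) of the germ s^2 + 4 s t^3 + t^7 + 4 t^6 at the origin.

A6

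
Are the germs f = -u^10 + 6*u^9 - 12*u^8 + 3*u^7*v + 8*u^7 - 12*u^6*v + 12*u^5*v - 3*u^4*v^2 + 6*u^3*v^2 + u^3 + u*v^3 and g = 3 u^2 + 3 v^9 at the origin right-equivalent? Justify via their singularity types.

No.

The Hessian of f at 0 has rank 0. Corank 2; j^3 = u^3 is a perfect cube, so E-series; the 4-jet and mu = 7 give E_7. The Hessian of g at 0 has rank 1. Corank 1: A-series; mu = 8 gives A_8. f is E_7 but g is A_8, hence not right-equivalent.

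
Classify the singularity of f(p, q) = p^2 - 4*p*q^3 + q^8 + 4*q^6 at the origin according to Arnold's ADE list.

A_7

The Hessian of f at 0 has rank 1. Corank 1: A-series; mu = 7 gives A_7.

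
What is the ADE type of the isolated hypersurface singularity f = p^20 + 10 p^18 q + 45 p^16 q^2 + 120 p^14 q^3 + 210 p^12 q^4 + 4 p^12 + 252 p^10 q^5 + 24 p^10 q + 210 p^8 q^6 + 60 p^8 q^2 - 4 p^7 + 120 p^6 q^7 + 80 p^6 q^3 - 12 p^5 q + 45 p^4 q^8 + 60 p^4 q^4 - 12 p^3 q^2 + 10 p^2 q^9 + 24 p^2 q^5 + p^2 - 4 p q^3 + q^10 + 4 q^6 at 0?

A9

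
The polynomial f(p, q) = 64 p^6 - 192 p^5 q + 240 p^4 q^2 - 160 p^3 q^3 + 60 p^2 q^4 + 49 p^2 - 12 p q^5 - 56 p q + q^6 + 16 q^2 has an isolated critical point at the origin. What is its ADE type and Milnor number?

The Hessian of f at 0 has rank 1. Corank 1: A-series; mu = 5 gives A_5.

Type A_5, Milnor number mu = 5.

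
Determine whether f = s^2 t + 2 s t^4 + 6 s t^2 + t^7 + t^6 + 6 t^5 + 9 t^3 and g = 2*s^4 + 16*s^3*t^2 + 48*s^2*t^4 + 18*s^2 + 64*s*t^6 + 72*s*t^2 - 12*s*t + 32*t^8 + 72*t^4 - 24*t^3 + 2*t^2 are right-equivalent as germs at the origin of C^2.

No.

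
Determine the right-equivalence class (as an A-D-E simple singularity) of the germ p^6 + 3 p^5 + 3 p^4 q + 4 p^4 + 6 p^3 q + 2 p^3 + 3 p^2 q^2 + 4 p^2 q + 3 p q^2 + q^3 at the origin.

The Hessian of f at 0 has rank 0. Corank 2; j^3 = (p + q)*(2*p^2 + 2*p*q + q^2) splits into three distinct lines over C (the quadratic factor has nonzero discriminant), so D_4.

D4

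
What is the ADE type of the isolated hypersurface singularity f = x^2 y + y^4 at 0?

The Hessian of f at 0 is [[0, 0], [0, 0]] with rank 0, so corank 2. A Groebner basis of the Jacobian ideal J(f) in C{x,y} is {x^3, x^2/4 + y^3, x*y}; counting standard monomials gives mu = 5. Corank 2; j^3 = x^2*y has shape L^2 M (L != M), so D-series; mu = 5 gives D_5.

D_{5}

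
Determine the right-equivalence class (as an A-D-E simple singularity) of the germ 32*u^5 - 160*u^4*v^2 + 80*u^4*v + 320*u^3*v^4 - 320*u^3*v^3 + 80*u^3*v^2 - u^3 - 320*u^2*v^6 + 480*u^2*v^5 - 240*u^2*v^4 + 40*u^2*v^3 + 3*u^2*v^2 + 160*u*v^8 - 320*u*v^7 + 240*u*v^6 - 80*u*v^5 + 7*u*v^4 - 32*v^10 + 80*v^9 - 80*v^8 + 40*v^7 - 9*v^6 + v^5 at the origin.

E_8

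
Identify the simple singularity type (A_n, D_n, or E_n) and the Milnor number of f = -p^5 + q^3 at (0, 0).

The Hessian of f at 0 is [[0, 0], [0, 0]] with rank 0, so corank 2. A Groebner basis of the Jacobian ideal J(f) in C{p,q} is {p^4, q^2}; counting standard monomials gives mu = 8. Corank 2; j^3 = q^3 is a perfect cube, so E-series; the 5-jet and mu = 8 give E_8.

Type E_{8}, Milnor number mu = 8.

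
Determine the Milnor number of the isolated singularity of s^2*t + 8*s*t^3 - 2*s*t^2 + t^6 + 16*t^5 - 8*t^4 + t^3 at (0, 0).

7

The Hessian of f at 0 has rank 0. Corank 2; j^3 = t*(s - t)^2 has shape L^2 M (L != M), so D-series; mu = 7 gives D_7.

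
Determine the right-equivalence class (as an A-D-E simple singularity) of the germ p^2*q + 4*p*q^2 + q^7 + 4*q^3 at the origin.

The Hessian of f at 0 has rank 0. Corank 2; j^3 = q*(p + 2*q)^2 has shape L^2 M (L != M), so D-series; mu = 8 gives D_8.

D_8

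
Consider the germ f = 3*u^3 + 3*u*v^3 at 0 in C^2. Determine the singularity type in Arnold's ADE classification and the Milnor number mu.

Type E7, Milnor number mu = 7.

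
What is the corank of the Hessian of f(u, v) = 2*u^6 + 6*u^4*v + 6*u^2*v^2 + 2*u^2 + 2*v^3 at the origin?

The Hessian at 0 is [[4, 0], [0, 0]] of rank 1; hence corank 1.

1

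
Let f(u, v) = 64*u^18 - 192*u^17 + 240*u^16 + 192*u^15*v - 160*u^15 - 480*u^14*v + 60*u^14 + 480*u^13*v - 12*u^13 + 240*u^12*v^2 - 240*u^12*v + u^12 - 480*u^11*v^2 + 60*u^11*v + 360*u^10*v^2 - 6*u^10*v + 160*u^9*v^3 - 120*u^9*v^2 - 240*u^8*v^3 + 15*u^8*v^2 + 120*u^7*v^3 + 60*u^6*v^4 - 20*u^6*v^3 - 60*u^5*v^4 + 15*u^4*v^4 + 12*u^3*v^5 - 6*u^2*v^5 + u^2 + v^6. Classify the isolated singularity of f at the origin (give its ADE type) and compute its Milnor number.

Type A_{5}, Milnor number mu = 5.

The Hessian of f at 0 is [[2, 0], [0, 0]] with rank 1, so corank 1. A Groebner basis of the Jacobian ideal J(f) in C{u,v} is {v^5, u}; counting standard monomials gives mu = 5. Corank 1: A-series; mu = 5 gives A_5.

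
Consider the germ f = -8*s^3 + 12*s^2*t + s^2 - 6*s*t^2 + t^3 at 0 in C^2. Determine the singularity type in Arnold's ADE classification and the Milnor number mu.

Type A_2, Milnor number mu = 2.

The Hessian of f at 0 has rank 1. Corank 1: A-series; mu = 2 gives A_2.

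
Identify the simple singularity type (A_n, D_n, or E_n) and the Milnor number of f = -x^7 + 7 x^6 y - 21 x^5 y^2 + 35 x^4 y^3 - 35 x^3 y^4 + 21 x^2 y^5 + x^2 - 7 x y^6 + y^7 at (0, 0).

Type A_{6}, Milnor number mu = 6.

The Hessian of f at 0 is [[2, 0], [0, 0]] with rank 1, so corank 1. A Groebner basis of the Jacobian ideal J(f) in C{x,y} is {y^6, x}; counting standard monomials gives mu = 6. Corank 1: A-series; mu = 6 gives A_6.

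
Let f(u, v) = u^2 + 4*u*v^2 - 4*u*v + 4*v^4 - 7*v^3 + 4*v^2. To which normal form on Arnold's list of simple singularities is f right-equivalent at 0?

A_2

The Hessian of f at 0 is [[2, -4], [-4, 8]] with rank 1, so corank 1. A Groebner basis of the Jacobian ideal J(f) in C{u,v} is {v^2, u - 2*v}; counting standard monomials gives mu = 2. Corank 1: A-series; mu = 2 gives A_2.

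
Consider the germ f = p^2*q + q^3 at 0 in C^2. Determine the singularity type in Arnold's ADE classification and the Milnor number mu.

Type D_{4}, Milnor number mu = 4.

The Hessian of f at 0 has rank 0. Corank 2; j^3 = q*(p^2 + q^2) splits into three distinct lines over C (the quadratic factor has nonzero discriminant), so D_4.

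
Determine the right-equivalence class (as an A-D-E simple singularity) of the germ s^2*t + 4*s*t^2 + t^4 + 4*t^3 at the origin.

D_{5}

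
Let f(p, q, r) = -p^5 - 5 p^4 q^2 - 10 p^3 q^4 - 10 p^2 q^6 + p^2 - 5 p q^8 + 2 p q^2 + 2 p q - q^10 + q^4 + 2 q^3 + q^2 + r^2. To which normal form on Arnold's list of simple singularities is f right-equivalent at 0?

The Hessian of f at 0 is [[2, 2, 0], [2, 2, 0], [0, 0, 2]] with rank 2, so corank 1. A Groebner basis of the Jacobian ideal J(f) in C{p,q,r} is {p^2 + 2*p*q - p - q, p + q^2 + q, r}; counting standard monomials gives mu = 4. Corank 1: A-series; mu = 4 gives A_4.

A_{4}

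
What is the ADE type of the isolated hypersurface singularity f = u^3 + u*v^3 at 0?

The Hessian of f at 0 has rank 0. Corank 2; j^3 = u^3 is a perfect cube, so E-series; the 4-jet and mu = 7 give E_7.

E_{7}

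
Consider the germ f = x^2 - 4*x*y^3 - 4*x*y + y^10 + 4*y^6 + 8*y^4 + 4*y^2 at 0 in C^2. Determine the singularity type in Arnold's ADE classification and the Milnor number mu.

Type A9, Milnor number mu = 9.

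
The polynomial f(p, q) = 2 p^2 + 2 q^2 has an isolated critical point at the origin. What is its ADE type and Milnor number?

The Hessian of f at 0 has rank 2. Corank 0: nondegenerate Morse point, so A_1.

Type A1, Milnor number mu = 1.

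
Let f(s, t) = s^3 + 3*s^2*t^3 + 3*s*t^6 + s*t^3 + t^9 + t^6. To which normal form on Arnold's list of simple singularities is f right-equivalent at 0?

E7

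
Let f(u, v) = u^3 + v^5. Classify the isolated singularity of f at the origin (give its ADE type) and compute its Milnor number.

Type E8, Milnor number mu = 8.

The Hessian of f at 0 has rank 0. Corank 2; j^3 = u^3 is a perfect cube, so E-series; the 5-jet and mu = 8 give E_8.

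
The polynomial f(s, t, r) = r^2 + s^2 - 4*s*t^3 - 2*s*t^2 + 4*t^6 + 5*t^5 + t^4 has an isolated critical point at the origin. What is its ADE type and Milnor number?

Type A_{4}, Milnor number mu = 4.

The Hessian of f at 0 has rank 2. Corank 1: A-series; mu = 4 gives A_4.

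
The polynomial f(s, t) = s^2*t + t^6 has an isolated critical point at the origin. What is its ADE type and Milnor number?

Type D_{7}, Milnor number mu = 7.

The Hessian of f at 0 is [[0, 0], [0, 0]] with rank 0, so corank 2. A Groebner basis of the Jacobian ideal J(f) in C{s,t} is {s^2/6 + t^5, s^3, s*t}; counting standard monomials gives mu = 7. Corank 2; j^3 = s^2*t has shape L^2 M (L != M), so D-series; mu = 7 gives D_7.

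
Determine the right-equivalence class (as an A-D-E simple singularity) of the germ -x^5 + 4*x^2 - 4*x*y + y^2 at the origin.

A4

The Hessian of f at 0 is [[8, -4], [-4, 2]] with rank 1, so corank 1. A Groebner basis of the Jacobian ideal J(f) in C{x,y} is {y^4, x - y/2}; counting standard monomials gives mu = 4. Corank 1: A-series; mu = 4 gives A_4.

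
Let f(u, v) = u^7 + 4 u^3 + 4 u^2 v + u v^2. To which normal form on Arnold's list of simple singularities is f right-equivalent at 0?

D_{8}

The Hessian of f at 0 is [[0, 0], [0, 0]] with rank 0, so corank 2. A Groebner basis of the Jacobian ideal J(f) in C{u,v} is {128*u*v/7 + v^6 + 64*v^2/7, u*v^2 + v^3/2, u^2 + u*v/2}; counting standard monomials gives mu = 8. Corank 2; j^3 = u*(2*u + v)^2 has shape L^2 M (L != M), so D-series; mu = 8 gives D_8.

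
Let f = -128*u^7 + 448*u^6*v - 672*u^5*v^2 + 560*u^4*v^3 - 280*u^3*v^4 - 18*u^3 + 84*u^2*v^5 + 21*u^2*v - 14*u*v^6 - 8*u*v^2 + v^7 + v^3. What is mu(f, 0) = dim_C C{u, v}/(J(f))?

8

The Hessian of f at 0 has rank 0. Corank 2; j^3 = -(2*u - v)*(3*u - v)^2 has shape L^2 M (L != M), so D-series; mu = 8 gives D_8.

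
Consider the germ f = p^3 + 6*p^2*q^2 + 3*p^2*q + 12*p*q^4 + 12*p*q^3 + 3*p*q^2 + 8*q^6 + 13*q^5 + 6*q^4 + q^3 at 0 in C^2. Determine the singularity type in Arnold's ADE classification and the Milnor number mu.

Type E8, Milnor number mu = 8.

The Hessian of f at 0 has rank 0. Corank 2; j^3 = (p + q)^3 is a perfect cube, so E-series; the 5-jet and mu = 8 give E_8.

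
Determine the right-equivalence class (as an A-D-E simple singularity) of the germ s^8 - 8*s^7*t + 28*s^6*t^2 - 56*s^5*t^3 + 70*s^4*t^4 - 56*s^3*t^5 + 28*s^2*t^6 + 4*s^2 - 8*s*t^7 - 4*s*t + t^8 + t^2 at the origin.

The Hessian of f at 0 has rank 1. Corank 1: A-series; mu = 7 gives A_7.

A_{7}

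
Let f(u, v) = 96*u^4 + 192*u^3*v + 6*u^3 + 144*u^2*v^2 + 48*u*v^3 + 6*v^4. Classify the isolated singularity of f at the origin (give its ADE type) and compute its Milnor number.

The Hessian of f at 0 is [[0, 0], [0, 0]] with rank 0, so corank 2. A Groebner basis of the Jacobian ideal J(f) in C{u,v} is {v^4, u*v^2 + v^3/6, u^2}; counting standard monomials gives mu = 6. Corank 2; j^3 = 6*u^3 is a perfect cube, so E-series; the 4-jet and mu = 6 give E_6.

Type E6, Milnor number mu = 6.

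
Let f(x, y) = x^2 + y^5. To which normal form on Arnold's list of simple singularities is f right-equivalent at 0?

The Hessian of f at 0 is [[2, 0], [0, 0]] with rank 1, so corank 1. A Groebner basis of the Jacobian ideal J(f) in C{x,y} is {y^4, x}; counting standard monomials gives mu = 4. Corank 1: A-series; mu = 4 gives A_4.

A_{4}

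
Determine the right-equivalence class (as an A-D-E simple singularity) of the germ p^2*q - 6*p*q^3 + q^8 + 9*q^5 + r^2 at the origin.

D_{9}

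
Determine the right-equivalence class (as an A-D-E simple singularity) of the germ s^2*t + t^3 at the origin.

D4

The Hessian of f at 0 has rank 0. Corank 2; j^3 = t*(s^2 + t^2) splits into three distinct lines over C (the quadratic factor has nonzero discriminant), so D_4.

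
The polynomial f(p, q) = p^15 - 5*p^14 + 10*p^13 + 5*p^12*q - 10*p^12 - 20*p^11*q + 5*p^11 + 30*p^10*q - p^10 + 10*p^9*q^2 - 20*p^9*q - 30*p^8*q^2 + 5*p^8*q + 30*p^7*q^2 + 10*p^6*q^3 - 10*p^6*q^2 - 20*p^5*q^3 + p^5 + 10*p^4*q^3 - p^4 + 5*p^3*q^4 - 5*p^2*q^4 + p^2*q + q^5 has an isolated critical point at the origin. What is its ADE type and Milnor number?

The Hessian of f at 0 is [[0, 0], [0, 0]] with rank 0, so corank 2. A Groebner basis of the Jacobian ideal J(f) in C{p,q} is {p^2/5 + q^4, p^3, p*q}; counting standard monomials gives mu = 6. Corank 2; j^3 = p^2*q has shape L^2 M (L != M), so D-series; mu = 6 gives D_6.

Type D_{6}, Milnor number mu = 6.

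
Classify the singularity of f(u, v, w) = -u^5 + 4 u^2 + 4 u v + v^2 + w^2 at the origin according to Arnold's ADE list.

The Hessian of f at 0 has rank 2. Corank 1: A-series; mu = 4 gives A_4.

A4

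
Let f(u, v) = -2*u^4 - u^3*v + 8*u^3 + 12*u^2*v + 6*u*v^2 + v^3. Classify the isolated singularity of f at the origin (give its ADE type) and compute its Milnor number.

Type E_{7}, Milnor number mu = 7.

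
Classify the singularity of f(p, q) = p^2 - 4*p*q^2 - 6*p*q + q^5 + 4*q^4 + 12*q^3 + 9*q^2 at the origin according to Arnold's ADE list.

A_4

The Hessian of f at 0 has rank 1. Corank 1: A-series; mu = 4 gives A_4.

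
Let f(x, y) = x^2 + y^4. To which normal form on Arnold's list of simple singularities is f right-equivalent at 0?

The Hessian of f at 0 is [[2, 0], [0, 0]] with rank 1, so corank 1. A Groebner basis of the Jacobian ideal J(f) in C{x,y} is {y^3, x}; counting standard monomials gives mu = 3. Corank 1: A-series; mu = 3 gives A_3.

A_3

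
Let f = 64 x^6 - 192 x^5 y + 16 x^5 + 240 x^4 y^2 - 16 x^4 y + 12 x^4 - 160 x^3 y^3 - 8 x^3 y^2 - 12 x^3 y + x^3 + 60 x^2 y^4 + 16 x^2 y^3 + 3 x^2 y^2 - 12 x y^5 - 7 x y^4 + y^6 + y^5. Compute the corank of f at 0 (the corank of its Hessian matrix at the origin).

2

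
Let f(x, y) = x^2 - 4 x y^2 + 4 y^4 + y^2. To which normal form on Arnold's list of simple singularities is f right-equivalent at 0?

A_1

The Hessian of f at 0 has rank 2. Corank 0: nondegenerate Morse point, so A_1.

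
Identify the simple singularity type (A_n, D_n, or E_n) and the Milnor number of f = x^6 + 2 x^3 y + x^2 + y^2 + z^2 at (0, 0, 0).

Type A_1, Milnor number mu = 1.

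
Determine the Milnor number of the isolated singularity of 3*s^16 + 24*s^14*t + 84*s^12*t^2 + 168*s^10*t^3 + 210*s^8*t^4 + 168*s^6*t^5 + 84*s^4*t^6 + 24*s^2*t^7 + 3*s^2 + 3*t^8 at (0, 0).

7

The Hessian of f at 0 is [[6, 0], [0, 0]] with rank 1, so corank 1. A Groebner basis of the Jacobian ideal J(f) in C{s,t} is {t^7, s}; counting standard monomials gives mu = 7. Corank 1: A-series; mu = 7 gives A_7.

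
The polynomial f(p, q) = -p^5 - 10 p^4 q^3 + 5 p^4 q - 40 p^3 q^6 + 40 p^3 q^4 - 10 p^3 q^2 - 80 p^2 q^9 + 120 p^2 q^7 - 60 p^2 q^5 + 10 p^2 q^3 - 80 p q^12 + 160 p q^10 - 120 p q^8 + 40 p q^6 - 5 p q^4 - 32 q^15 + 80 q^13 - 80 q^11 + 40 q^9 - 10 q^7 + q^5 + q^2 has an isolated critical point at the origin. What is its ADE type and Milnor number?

Type A_{4}, Milnor number mu = 4.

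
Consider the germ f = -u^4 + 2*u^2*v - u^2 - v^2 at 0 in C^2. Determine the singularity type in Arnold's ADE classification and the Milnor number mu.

Type A_{1}, Milnor number mu = 1.

The Hessian of f at 0 is [[-2, 0], [0, -2]] with rank 2, so corank 0. A Groebner basis of the Jacobian ideal J(f) in C{u,v} is {u, v}; counting standard monomials gives mu = 1. Corank 0: nondegenerate Morse point, so A_1.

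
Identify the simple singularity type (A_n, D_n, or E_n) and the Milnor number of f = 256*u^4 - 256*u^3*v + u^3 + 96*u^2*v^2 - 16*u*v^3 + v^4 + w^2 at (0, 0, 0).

The Hessian of f at 0 is [[0, 0, 0], [0, 0, 0], [0, 0, 2]] with rank 1, so corank 2. A Groebner basis of the Jacobian ideal J(f) in C{u,v,w} is {v^4, u*v^2 - v^3/12, u^2, w}; counting standard monomials gives mu = 6. Corank 2; j^3 = u^3 is a perfect cube, so E-series; the 4-jet and mu = 6 give E_6.

Type E_{6}, Milnor number mu = 6.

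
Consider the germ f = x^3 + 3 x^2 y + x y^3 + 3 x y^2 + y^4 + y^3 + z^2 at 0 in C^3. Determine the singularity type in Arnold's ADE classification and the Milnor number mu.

The Hessian of f at 0 is [[0, 0, 0], [0, 0, 0], [0, 0, 2]] with rank 1, so corank 2. A Groebner basis of the Jacobian ideal J(f) in C{x,y,z} is {x^3 + 3*x^2*y + 6*x^2 + 12*x*y + 6*y^2, -3*x^2 + x*y^2 - 6*x*y - 3*y^2, 3*x^2 + 6*x*y + y^3 + 3*y^2, z}; counting standard monomials gives mu = 7. Corank 2; j^3 = (x + y)^3 is a perfect cube, so E-series; the 4-jet and mu = 7 give E_7.

Type E_{7}, Milnor number mu = 7.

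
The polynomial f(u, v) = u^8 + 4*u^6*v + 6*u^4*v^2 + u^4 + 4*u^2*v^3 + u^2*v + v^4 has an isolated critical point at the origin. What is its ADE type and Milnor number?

Type D5, Milnor number mu = 5.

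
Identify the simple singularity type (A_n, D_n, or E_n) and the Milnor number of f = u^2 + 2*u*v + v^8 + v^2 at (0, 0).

Type A_7, Milnor number mu = 7.

The Hessian of f at 0 has rank 1. Corank 1: A-series; mu = 7 gives A_7.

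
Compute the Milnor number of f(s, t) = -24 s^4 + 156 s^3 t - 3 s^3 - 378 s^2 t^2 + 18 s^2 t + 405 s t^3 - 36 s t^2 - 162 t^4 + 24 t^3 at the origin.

7

The Hessian of f at 0 has rank 0. Corank 2; j^3 = -3*(s - 2*t)^3 is a perfect cube, so E-series; the 4-jet and mu = 7 give E_7.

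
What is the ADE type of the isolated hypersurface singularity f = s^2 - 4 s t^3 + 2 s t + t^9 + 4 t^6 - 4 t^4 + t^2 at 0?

A8

The Hessian of f at 0 has rank 1. Corank 1: A-series; mu = 8 gives A_8.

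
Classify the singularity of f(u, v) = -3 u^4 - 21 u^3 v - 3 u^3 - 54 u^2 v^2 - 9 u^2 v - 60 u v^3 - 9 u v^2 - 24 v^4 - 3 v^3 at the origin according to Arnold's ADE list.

The Hessian of f at 0 is [[0, 0], [0, 0]] with rank 0, so corank 2. A Groebner basis of the Jacobian ideal J(f) in C{u,v} is {3*u^2 + 6*u*v + v^4 + v^3 + 3*v^2, u^3 + 9*u^2 + 18*u*v + 4*v^3 + 9*v^2, u^2*v - 5*u^2 - 10*u*v - 8*v^3/3 - 5*v^2, 2*u^2 + u*v^2 + 4*u*v + 5*v^3/3 + 2*v^2}; counting standard monomials gives mu = 7. Corank 2; j^3 = -3*(u + v)^3 is a perfect cube, so E-series; the 4-jet and mu = 7 give E_7.

E7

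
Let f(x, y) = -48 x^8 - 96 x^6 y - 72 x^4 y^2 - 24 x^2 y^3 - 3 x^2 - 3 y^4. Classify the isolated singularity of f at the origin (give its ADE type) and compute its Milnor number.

Type A_3, Milnor number mu = 3.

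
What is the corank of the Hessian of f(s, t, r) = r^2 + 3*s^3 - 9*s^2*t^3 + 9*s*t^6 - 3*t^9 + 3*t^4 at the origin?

2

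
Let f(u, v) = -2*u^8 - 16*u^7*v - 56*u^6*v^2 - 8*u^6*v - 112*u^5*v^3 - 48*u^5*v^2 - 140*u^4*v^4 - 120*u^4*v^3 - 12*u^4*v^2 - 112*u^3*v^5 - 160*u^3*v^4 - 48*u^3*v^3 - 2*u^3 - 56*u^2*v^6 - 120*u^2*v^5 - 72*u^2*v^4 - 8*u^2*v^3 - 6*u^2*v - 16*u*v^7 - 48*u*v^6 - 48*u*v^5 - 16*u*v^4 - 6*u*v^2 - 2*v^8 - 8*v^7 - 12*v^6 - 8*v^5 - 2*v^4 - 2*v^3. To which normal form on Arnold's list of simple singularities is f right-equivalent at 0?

The Hessian of f at 0 has rank 0. Corank 2; j^3 = -2*(u + v)^3 is a perfect cube, so E-series; the 4-jet and mu = 6 give E_6.

E_{6}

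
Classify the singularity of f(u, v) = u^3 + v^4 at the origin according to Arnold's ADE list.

The Hessian of f at 0 has rank 0. Corank 2; j^3 = u^3 is a perfect cube, so E-series; the 4-jet and mu = 6 give E_6.

E_6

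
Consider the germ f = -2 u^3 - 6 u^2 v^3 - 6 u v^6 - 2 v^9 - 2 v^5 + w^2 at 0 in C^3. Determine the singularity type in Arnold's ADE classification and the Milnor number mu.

Type E_{8}, Milnor number mu = 8.

The Hessian of f at 0 has rank 1. Corank 2; j^3 = -2*u^3 is a perfect cube, so E-series; the 5-jet and mu = 8 give E_8.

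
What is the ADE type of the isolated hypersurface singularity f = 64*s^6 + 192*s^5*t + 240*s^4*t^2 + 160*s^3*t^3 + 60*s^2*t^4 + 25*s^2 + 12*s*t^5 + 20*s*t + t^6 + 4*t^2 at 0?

A5

The Hessian of f at 0 has rank 1. Corank 1: A-series; mu = 5 gives A_5.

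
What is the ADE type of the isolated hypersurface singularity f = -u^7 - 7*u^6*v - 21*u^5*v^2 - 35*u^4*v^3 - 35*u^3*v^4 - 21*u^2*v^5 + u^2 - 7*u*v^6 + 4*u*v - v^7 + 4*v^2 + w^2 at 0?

The Hessian of f at 0 is [[2, 4, 0], [4, 8, 0], [0, 0, 2]] with rank 2, so corank 1. A Groebner basis of the Jacobian ideal J(f) in C{u,v,w} is {v^6, u + 2*v, w}; counting standard monomials gives mu = 6. Corank 1: A-series; mu = 6 gives A_6.

A_{6}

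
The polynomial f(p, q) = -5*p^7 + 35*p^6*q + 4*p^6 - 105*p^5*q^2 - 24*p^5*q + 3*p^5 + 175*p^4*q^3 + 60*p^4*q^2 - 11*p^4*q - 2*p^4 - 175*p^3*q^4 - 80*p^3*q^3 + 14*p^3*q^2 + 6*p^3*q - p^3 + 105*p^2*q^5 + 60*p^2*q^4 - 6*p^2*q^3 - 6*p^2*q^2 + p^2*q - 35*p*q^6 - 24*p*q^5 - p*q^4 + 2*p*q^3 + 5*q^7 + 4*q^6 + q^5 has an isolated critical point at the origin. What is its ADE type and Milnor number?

The Hessian of f at 0 is [[0, 0], [0, 0]] with rank 0, so corank 2. A Groebner basis of the Jacobian ideal J(f) in C{p,q} is {19*p^2/84 + p*q^3 - 13*p*q^2/84 + 2*p*q/21 + 2*q^3/21, 25*p^2/28 + 5*p*q^2/28 + 3*p*q/7 + q^4 + 3*q^3/7, p^3 + p^2/84 + 17*p*q^2/84 - p*q/21 - q^3/21, p^2*q - 23*p^2/84 - 55*p*q^2/84 + 2*p*q/21 + 2*q^3/21}; counting standard monomials gives mu = 8. Corank 2; j^3 = -p^2*(p - q) has shape L^2 M (L != M), so D-series; mu = 8 gives D_8.

Type D_{8}, Milnor number mu = 8.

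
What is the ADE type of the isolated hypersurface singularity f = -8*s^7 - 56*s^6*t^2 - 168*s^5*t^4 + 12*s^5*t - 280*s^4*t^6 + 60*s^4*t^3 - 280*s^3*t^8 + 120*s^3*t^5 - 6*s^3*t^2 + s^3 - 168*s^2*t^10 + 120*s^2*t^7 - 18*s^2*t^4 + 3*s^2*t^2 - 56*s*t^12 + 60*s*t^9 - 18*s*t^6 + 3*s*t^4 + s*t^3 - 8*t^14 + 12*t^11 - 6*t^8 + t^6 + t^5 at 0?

E_7

The Hessian of f at 0 has rank 0. Corank 2; j^3 = s^3 is a perfect cube, so E-series; the 4-jet and mu = 7 give E_7.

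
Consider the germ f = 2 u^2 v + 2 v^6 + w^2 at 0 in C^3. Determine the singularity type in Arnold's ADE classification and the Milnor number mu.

The Hessian of f at 0 is [[0, 0, 0], [0, 0, 0], [0, 0, 2]] with rank 1, so corank 2. A Groebner basis of the Jacobian ideal J(f) in C{u,v,w} is {u^2/6 + v^5, u^3, u*v, w}; counting standard monomials gives mu = 7. Corank 2; j^3 = 2*u^2*v has shape L^2 M (L != M), so D-series; mu = 7 gives D_7.

Type D_{7}, Milnor number mu = 7.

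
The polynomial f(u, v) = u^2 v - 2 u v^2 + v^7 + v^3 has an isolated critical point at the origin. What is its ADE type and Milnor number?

The Hessian of f at 0 has rank 0. Corank 2; j^3 = v*(u - v)^2 has shape L^2 M (L != M), so D-series; mu = 8 gives D_8.

Type D8, Milnor number mu = 8.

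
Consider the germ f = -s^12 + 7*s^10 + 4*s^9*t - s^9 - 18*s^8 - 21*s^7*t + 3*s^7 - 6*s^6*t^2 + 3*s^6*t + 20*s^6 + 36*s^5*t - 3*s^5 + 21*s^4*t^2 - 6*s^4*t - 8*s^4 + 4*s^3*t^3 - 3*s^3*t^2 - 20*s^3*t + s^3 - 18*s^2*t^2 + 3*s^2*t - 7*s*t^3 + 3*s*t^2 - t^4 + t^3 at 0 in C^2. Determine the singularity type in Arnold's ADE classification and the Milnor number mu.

The Hessian of f at 0 has rank 0. Corank 2; j^3 = (s + t)^3 is a perfect cube, so E-series; the 4-jet and mu = 7 give E_7.

Type E7, Milnor number mu = 7.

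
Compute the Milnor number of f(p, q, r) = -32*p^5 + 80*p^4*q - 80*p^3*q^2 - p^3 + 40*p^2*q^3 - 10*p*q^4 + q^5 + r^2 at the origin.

8

The Hessian of f at 0 has rank 1. Corank 2; j^3 = -p^3 is a perfect cube, so E-series; the 5-jet and mu = 8 give E_8.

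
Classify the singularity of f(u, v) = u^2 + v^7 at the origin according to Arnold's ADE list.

The Hessian of f at 0 is [[2, 0], [0, 0]] with rank 1, so corank 1. A Groebner basis of the Jacobian ideal J(f) in C{u,v} is {v^6, u}; counting standard monomials gives mu = 6. Corank 1: A-series; mu = 6 gives A_6.

A_6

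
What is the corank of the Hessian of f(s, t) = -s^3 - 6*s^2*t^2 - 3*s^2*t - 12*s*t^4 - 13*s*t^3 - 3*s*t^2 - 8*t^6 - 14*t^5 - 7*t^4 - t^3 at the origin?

Hessian at 0 has rank 0.

2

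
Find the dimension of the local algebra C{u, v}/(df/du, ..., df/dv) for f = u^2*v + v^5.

The Hessian of f at 0 has rank 0. Corank 2; j^3 = u^2*v has shape L^2 M (L != M), so D-series; mu = 6 gives D_6.

6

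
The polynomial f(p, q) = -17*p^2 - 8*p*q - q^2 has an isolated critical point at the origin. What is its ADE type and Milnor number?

Type A1, Milnor number mu = 1.

The Hessian of f at 0 has rank 2. Corank 0: nondegenerate Morse point, so A_1.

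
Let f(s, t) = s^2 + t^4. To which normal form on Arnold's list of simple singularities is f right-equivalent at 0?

The Hessian of f at 0 is [[2, 0], [0, 0]] with rank 1, so corank 1. A Groebner basis of the Jacobian ideal J(f) in C{s,t} is {t^3, s}; counting standard monomials gives mu = 3. Corank 1: A-series; mu = 3 gives A_3.

A_{3}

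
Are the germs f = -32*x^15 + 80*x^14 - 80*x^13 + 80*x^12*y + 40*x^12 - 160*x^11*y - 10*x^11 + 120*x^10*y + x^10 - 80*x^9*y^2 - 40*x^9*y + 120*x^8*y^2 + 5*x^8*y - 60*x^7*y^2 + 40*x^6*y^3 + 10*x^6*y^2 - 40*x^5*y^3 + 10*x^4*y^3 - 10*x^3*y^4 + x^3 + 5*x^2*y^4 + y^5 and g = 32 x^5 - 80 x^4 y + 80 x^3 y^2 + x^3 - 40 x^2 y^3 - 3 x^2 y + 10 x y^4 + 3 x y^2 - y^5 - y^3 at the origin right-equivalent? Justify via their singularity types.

The Hessian of f at 0 is [[0, 0], [0, 0]] with rank 0, so corank 2. A Groebner basis of the Jacobian ideal J(f) in C{x,y} is {y^4, x^2}; counting standard monomials gives mu = 8. Corank 2; j^3 = x^3 is a perfect cube, so E-series; the 5-jet and mu = 8 give E_8. The Hessian of g at 0 is [[0, 0], [0, 0]] with rank 0, so corank 2. A Groebner basis of the Jacobian ideal J(g) in C{x,y} is {y^5, x*y^3 - 7*y^4/8, x^2 - 2*x*y + y^2}; counting standard monomials gives mu = 8. Corank 2; j^3 = (x - y)^3 is a perfect cube, so E-series; the 5-jet and mu = 8 give E_8. Both have type E_8, hence right-equivalent.

Yes.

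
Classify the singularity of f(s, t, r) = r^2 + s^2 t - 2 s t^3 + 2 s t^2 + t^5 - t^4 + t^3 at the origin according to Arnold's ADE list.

The Hessian of f at 0 has rank 1. Corank 2; j^3 = t*(s + t)^2 has shape L^2 M (L != M), so D-series; mu = 5 gives D_5.

D_5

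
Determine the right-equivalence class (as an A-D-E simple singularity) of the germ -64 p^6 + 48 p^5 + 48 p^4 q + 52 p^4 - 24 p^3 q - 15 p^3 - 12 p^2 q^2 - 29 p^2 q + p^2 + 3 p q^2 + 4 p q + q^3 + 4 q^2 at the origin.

The Hessian of f at 0 is [[2, 4], [4, 8]] with rank 1, so corank 1. A Groebner basis of the Jacobian ideal J(f) in C{p,q} is {q^2, p + 2*q}; counting standard monomials gives mu = 2. Corank 1: A-series; mu = 2 gives A_2.

A_{2}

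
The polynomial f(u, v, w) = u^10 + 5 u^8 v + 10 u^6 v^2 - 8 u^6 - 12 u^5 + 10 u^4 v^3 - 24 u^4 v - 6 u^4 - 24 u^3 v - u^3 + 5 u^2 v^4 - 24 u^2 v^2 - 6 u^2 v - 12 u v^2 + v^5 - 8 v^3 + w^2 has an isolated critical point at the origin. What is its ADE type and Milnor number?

Type E8, Milnor number mu = 8.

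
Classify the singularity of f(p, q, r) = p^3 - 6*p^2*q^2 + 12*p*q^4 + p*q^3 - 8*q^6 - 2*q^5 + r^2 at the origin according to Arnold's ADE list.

The Hessian of f at 0 has rank 1. Corank 2; j^3 = p^3 is a perfect cube, so E-series; the 4-jet and mu = 7 give E_7.

E7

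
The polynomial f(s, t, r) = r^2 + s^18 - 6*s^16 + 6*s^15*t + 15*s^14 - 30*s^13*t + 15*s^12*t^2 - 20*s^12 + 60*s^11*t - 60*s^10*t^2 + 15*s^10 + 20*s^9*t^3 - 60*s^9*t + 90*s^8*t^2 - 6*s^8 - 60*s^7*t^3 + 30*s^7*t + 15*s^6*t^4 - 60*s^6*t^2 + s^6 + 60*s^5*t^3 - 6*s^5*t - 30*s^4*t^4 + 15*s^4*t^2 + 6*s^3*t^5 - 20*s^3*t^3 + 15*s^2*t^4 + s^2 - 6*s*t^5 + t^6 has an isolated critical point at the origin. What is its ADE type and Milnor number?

Type A_{5}, Milnor number mu = 5.

The Hessian of f at 0 has rank 2. Corank 1: A-series; mu = 5 gives A_5.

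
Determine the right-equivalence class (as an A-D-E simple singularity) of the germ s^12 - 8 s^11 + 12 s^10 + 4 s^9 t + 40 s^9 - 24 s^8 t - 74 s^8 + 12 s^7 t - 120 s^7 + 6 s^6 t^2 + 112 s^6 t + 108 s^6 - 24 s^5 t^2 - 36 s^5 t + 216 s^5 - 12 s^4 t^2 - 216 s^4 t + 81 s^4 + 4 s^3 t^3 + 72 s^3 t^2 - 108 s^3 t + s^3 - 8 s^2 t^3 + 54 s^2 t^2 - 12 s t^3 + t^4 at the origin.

E_6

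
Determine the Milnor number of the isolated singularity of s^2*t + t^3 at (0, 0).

The Hessian of f at 0 has rank 0. Corank 2; j^3 = t*(s^2 + t^2) splits into three distinct lines over C (the quadratic factor has nonzero discriminant), so D_4.

4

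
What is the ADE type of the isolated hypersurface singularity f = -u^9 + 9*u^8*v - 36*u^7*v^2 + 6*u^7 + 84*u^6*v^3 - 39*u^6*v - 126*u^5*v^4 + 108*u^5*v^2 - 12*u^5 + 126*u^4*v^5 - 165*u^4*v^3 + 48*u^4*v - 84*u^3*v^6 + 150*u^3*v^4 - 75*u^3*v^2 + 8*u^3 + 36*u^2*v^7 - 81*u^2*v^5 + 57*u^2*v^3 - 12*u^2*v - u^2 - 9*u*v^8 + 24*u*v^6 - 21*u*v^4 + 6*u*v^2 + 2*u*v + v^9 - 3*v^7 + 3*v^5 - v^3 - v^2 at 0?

A_2

The Hessian of f at 0 is [[-2, 2], [2, -2]] with rank 1, so corank 1. A Groebner basis of the Jacobian ideal J(f) in C{u,v} is {v^2, u - v}; counting standard monomials gives mu = 2. Corank 1: A-series; mu = 2 gives A_2.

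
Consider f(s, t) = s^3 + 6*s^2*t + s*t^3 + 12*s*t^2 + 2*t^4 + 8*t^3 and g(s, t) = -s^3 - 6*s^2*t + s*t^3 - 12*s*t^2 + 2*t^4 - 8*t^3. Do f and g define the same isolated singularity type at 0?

Yes.

The Hessian of f at 0 is [[0, 0], [0, 0]] with rank 0, so corank 2. A Groebner basis of the Jacobian ideal J(f) in C{s,t} is {s^3 + 6*s^2*t + 48*s^2 + 192*s*t + 192*t^2, -6*s^2 + s*t^2 - 24*s*t - 24*t^2, 3*s^2 + 12*s*t + t^3 + 12*t^2}; counting standard monomials gives mu = 7. Corank 2; j^3 = (s + 2*t)^3 is a perfect cube, so E-series; the 4-jet and mu = 7 give E_7. The Hessian of g at 0 is [[0, 0], [0, 0]] with rank 0, so corank 2. A Groebner basis of the Jacobian ideal J(g) in C{s,t} is {s^3 + 6*s^2*t - 48*s^2 - 192*s*t - 192*t^2, 6*s^2 + s*t^2 + 24*s*t + 24*t^2, -3*s^2 - 12*s*t + t^3 - 12*t^2}; counting standard monomials gives mu = 7. Corank 2; j^3 = -(s + 2*t)^3 is a perfect cube, so E-series; the 4-jet and mu = 7 give E_7. Both have type E_7, hence right-equivalent.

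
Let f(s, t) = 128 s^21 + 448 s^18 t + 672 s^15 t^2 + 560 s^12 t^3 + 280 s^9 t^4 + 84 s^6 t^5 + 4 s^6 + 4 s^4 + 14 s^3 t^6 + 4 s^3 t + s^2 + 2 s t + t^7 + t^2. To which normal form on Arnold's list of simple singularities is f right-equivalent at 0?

The Hessian of f at 0 has rank 1. Corank 1: A-series; mu = 6 gives A_6.

A_{6}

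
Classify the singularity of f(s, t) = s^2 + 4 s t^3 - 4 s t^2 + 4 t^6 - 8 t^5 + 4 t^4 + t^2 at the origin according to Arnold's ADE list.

A1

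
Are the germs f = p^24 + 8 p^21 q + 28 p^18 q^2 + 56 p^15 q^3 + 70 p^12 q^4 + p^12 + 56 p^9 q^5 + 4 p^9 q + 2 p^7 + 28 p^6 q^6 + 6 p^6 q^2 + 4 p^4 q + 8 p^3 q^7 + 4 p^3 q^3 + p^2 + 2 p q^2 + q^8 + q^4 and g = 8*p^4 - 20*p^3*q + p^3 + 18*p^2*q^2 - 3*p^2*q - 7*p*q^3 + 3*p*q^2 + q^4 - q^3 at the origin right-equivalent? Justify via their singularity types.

The Hessian of f at 0 has rank 1. Corank 1: A-series; mu = 7 gives A_7. The Hessian of g at 0 has rank 0. Corank 2; j^3 = (p - q)^3 is a perfect cube, so E-series; the 4-jet and mu = 7 give E_7. f is A_7 but g is E_7, hence not right-equivalent.

No.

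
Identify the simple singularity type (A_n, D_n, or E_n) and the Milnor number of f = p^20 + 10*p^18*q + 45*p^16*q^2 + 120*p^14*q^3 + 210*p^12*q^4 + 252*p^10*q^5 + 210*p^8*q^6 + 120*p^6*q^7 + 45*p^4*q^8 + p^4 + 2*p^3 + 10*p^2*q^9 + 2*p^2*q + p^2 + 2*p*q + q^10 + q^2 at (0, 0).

The Hessian of f at 0 has rank 1. Corank 1: A-series; mu = 9 gives A_9.

Type A_9, Milnor number mu = 9.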